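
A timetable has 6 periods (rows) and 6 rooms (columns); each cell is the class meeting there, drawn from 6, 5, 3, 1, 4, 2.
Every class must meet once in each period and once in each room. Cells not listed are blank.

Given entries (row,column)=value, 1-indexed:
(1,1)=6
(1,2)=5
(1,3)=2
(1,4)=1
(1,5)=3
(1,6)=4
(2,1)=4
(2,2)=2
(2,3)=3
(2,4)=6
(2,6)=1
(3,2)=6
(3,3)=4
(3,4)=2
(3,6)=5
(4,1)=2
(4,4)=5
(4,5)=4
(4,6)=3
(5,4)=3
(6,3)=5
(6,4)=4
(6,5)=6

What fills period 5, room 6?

6

Period 2, room 5: period 2 has {6, 3, 1, 4, 2} and room 5 has {6, 3, 4}, leaving only 5.
Period 3, room 5: period 3 has {6, 5, 4, 2} and room 5 has {6, 5, 3, 4}, leaving only 1.
Period 3, room 1: period 3 has {6, 5, 1, 4, 2} and room 1 has {6, 4, 2}, leaving only 3.
Period 4, room 2: period 4 has {5, 3, 4, 2} and room 2 has {6, 5, 2}, leaving only 1.
Period 4, room 3: period 4 has {5, 3, 1, 4, 2} and room 3 has {5, 3, 4, 2}, leaving only 6.
Period 5, room 2: period 5 has {3} and room 2 has {6, 5, 1, 2}, leaving only 4.
Period 5, room 3: period 5 has {3, 4} and room 3 has {6, 5, 3, 4, 2}, leaving only 1.
Period 5, room 1: period 5 has {3, 1, 4} and room 1 has {6, 3, 4, 2}, leaving only 5.
Period 5, room 5: period 5 has {5, 3, 1, 4} and room 5 has {6, 5, 3, 1, 4}, leaving only 2.
Period 5 already has {5, 3, 1, 4, 2} and room 6 already has {5, 3, 1, 4}, so period 5, room 6 must be 6.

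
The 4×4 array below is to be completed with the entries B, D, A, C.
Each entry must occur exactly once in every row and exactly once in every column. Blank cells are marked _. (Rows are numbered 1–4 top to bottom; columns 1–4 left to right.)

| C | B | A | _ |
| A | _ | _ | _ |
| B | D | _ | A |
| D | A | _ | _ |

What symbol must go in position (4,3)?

B

Row 1, column 4: row 1 has {B, A, C} and column 4 has {A}, leaving only D.
Row 2, column 2: row 2 has {A} and column 2 has {B, D, A}, leaving only C.
Row 2, column 4: row 2 has {A, C} and column 4 has {D, A}, leaving only B.
Row 2, column 3: row 2 has {B, A, C} and column 3 has {A}, leaving only D.
Row 3, column 3: row 3 has {B, D, A} and column 3 has {D, A}, leaving only C.
Row 4 already has {D, A} and column 3 already has {D, A, C}, so row 4, column 3 must be B.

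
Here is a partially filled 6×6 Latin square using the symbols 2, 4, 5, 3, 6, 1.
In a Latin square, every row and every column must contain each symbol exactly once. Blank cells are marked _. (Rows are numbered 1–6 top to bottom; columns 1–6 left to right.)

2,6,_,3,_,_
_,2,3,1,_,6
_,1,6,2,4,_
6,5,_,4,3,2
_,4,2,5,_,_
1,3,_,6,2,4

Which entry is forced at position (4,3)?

1

Row 4 already has {2, 4, 5, 3, 6} and column 3 already has {2, 3, 6}, so row 4, column 3 must be 1.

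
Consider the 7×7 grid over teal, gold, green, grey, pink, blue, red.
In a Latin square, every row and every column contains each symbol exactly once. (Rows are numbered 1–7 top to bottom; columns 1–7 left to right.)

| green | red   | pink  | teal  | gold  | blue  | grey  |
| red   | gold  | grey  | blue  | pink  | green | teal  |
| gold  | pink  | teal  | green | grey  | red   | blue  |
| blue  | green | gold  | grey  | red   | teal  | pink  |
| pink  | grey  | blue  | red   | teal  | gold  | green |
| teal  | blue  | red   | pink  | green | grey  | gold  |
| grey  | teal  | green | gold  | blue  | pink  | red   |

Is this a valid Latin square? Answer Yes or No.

Each row is a permutation of the 7 symbols, and so is each column.

Yes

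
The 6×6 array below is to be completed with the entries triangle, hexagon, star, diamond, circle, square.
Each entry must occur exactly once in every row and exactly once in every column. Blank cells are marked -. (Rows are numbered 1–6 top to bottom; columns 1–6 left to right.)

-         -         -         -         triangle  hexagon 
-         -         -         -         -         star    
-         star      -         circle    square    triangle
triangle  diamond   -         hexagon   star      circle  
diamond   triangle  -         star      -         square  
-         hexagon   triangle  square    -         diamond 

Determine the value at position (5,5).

hexagon

Row 1, column 4: row 1 has {triangle, hexagon} and column 4 has {hexagon, star, circle, square}, leaving only diamond.
Row 2, column 4: row 2 has {star} and column 4 has {hexagon, star, diamond, circle, square}, leaving only triangle.
Row 3, column 1: row 3 has {triangle, star, circle, square} and column 1 has {triangle, diamond}, leaving only hexagon.
Row 3, column 3: row 3 has {triangle, hexagon, star, circle, square} and column 3 has {triangle}, leaving only diamond.
Row 4, column 3: row 4 has {triangle, hexagon, star, diamond, circle} and column 3 has {triangle, diamond}, leaving only square.
Row 6, column 5: row 6 has {triangle, hexagon, diamond, square} and column 5 has {triangle, star, square}, leaving only circle.
Row 5 already has {triangle, star, diamond, square} and column 5 already has {triangle, star, circle, square}, so row 5, column 5 must be hexagon.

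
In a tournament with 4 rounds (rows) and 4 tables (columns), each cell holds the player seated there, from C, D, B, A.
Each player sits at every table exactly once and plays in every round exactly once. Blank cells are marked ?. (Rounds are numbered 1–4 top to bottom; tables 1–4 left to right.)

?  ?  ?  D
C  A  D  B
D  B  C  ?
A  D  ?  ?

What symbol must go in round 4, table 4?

Round 4 already has {D, A} and table 4 already has {D, B}, so round 4, table 4 must be C.

C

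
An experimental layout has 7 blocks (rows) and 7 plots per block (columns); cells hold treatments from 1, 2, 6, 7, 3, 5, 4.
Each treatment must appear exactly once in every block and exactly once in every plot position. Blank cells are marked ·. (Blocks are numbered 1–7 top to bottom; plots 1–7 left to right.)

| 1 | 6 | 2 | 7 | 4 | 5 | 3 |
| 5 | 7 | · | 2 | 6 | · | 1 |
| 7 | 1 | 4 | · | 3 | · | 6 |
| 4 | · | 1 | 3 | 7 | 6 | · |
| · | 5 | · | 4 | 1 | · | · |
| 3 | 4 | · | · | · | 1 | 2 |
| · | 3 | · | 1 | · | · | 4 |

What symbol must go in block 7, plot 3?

5

Block 2, plot 3: block 2 has {1, 2, 6, 7, 5} and plot 3 has {1, 2, 4}, leaving only 3.
Block 2, plot 6: block 2 has {1, 2, 6, 7, 3, 5} and plot 6 has {1, 6, 5}, leaving only 4.
Block 3, plot 4: block 3 has {1, 6, 7, 3, 4} and plot 4 has {1, 2, 7, 3, 4}, leaving only 5.
Block 3, plot 6: block 3 has {1, 6, 7, 3, 5, 4} and plot 6 has {1, 6, 5, 4}, leaving only 2.
Block 4, plot 2: block 4 has {1, 6, 7, 3, 4} and plot 2 has {1, 6, 7, 3, 5, 4}, leaving only 2.
Block 4, plot 7: block 4 has {1, 2, 6, 7, 3, 4} and plot 7 has {1, 2, 6, 3, 4}, leaving only 5.
Block 5, plot 7: block 5 has {1, 5, 4} and plot 7 has {1, 2, 6, 3, 5, 4}, leaving only 7.
Block 5, plot 3: block 5 has {1, 7, 5, 4} and plot 3 has {1, 2, 3, 4}, leaving only 6.
Block 5, plot 1: block 5 has {1, 6, 7, 5, 4} and plot 1 has {1, 7, 3, 5, 4}, leaving only 2.
Block 5, plot 6: block 5 has {1, 2, 6, 7, 5, 4} and plot 6 has {1, 2, 6, 5, 4}, leaving only 3.
Block 6, plot 4: block 6 has {1, 2, 3, 4} and plot 4 has {1, 2, 7, 3, 5, 4}, leaving only 6.
Block 6, plot 5: block 6 has {1, 2, 6, 3, 4} and plot 5 has {1, 6, 7, 3, 4}, leaving only 5.
Block 6, plot 3: block 6 has {1, 2, 6, 3, 5, 4} and plot 3 has {1, 2, 6, 3, 4}, leaving only 7.
Block 7 already has {1, 3, 4} and plot 3 already has {1, 2, 6, 7, 3, 4}, so block 7, plot 3 must be 5.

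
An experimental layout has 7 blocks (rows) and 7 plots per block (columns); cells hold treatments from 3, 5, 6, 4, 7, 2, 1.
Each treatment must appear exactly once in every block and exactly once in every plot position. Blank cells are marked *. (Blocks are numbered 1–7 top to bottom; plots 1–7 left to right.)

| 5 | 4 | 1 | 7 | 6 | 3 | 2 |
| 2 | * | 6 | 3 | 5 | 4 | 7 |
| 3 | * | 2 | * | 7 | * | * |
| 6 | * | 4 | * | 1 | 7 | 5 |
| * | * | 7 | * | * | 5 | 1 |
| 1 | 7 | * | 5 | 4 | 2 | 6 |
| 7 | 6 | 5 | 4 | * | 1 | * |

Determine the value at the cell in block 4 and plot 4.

Block 4 already has {5, 6, 4, 7, 1} and plot 4 already has {3, 5, 4, 7}, so block 4, plot 4 must be 2.

2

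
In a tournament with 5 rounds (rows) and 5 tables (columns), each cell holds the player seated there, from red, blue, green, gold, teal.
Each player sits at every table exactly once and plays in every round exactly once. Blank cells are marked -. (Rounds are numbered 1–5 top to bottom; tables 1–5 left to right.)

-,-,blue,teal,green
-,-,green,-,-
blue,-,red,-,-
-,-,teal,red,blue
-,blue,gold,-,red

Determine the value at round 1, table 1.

gold

Round 5, table 4: round 5 has {red, blue, gold} and table 4 has {red, teal}, leaving only green.
Round 3, table 4: round 3 has {red, blue} and table 4 has {red, green, teal}, leaving only gold.
Round 2, table 4: round 2 has {green} and table 4 has {red, green, gold, teal}, leaving only blue.
Round 3, table 5: round 3 has {red, blue, gold} and table 5 has {red, blue, green}, leaving only teal.
Round 2, table 5: round 2 has {blue, green} and table 5 has {red, blue, green, teal}, leaving only gold.
Round 3, table 2: round 3 has {red, blue, gold, teal} and table 2 has {blue}, leaving only green.
Round 4, table 2: round 4 has {red, blue, teal} and table 2 has {blue, green}, leaving only gold.
Round 1, table 2: round 1 has {blue, green, teal} and table 2 has {blue, green, gold}, leaving only red.
Round 1 already has {red, blue, green, teal} and table 1 already has {blue}, so round 1, table 1 must be gold.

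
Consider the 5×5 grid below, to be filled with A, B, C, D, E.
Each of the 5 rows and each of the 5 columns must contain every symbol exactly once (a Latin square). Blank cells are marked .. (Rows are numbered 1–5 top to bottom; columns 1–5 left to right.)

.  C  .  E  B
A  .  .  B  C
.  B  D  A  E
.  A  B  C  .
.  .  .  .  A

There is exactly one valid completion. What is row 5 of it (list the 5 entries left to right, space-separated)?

B E C D A

Row 5, column 4: row 5 has {A} and column 4 has {A, B, C, E}, leaving only D.
Row 5, column 2: row 5 has {A, D} and column 2 has {A, B, C}, leaving only E.
Row 5, column 3: row 5 has {A, D, E} and column 3 has {B, D}, leaving only C.
Row 5, column 1: row 5 has {A, C, D, E} and column 1 has {A}, leaving only B.
So row 5 reads: B E C D A.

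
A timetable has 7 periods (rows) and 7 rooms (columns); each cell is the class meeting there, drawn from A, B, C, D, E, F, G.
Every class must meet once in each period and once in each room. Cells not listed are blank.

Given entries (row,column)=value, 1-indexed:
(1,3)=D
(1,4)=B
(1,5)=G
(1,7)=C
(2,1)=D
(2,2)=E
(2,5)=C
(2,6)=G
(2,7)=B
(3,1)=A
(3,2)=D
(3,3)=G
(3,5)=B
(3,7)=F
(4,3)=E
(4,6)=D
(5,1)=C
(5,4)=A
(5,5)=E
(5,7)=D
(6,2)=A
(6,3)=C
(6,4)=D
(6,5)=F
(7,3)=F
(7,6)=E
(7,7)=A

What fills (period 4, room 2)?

Period 1, room 2: period 1 has {B, C, D, G} and room 2 has {A, D, E}, leaving only F.
Period 1, room 1: period 1 has {B, C, D, F, G} and room 1 has {A, C, D}, leaving only E.
Period 1, room 6: period 1 has {B, C, D, E, F, G} and room 6 has {D, E, G}, leaving only A.
Period 2, room 3: period 2 has {B, C, D, E, G} and room 3 has {C, D, E, F, G}, leaving only A.
Period 2, room 4: period 2 has {A, B, C, D, E, G} and room 4 has {A, B, D}, leaving only F.
Period 3, room 6: period 3 has {A, B, D, F, G} and room 6 has {A, D, E, G}, leaving only C.
Period 3, room 4: period 3 has {A, B, C, D, F, G} and room 4 has {A, B, D, F}, leaving only E.
Period 4, room 5: period 4 has {D, E} and room 5 has {B, C, E, F, G}, leaving only A.
Period 4, room 7: period 4 has {A, D, E} and room 7 has {A, B, C, D, F}, leaving only G.
Period 4, room 4: period 4 has {A, D, E, G} and room 4 has {A, B, D, E, F}, leaving only C.
Period 4 already has {A, C, D, E, G} and room 2 already has {A, D, E, F}, so period 4, room 2 must be B.

B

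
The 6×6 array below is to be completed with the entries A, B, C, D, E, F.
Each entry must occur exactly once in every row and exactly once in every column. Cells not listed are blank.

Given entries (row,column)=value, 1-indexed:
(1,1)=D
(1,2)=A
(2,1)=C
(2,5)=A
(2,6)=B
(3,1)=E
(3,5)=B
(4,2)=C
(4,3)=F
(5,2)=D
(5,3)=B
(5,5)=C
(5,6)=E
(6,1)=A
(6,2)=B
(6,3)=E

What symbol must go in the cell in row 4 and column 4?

Row 1, column 3: row 1 has {A, D} and column 3 has {B, E, F}, leaving only C.
Row 1, column 6: row 1 has {A, C, D} and column 6 has {B, E}, leaving only F.
Row 1, column 5: row 1 has {A, C, D, F} and column 5 has {A, B, C}, leaving only E.
Row 1, column 4: row 1 has {A, C, D, E, F} and column 4 has {}, leaving only B.
Row 2, column 3: row 2 has {A, B, C} and column 3 has {B, C, E, F}, leaving only D.
Row 3, column 2: row 3 has {B, E} and column 2 has {A, B, C, D}, leaving only F.
Row 2, column 2: row 2 has {A, B, C, D} and column 2 has {A, B, C, D, F}, leaving only E.
Row 2, column 4: row 2 has {A, B, C, D, E} and column 4 has {B}, leaving only F.
Row 3, column 3: row 3 has {B, E, F} and column 3 has {B, C, D, E, F}, leaving only A.
Row 4, column 1: row 4 has {C, F} and column 1 has {A, C, D, E}, leaving only B.
Row 4, column 5: row 4 has {B, C, F} and column 5 has {A, B, C, E}, leaving only D.
Row 4, column 6: row 4 has {B, C, D, F} and column 6 has {B, E, F}, leaving only A.
Row 4 already has {A, B, C, D, F} and column 4 already has {B, F}, so row 4, column 4 must be E.

E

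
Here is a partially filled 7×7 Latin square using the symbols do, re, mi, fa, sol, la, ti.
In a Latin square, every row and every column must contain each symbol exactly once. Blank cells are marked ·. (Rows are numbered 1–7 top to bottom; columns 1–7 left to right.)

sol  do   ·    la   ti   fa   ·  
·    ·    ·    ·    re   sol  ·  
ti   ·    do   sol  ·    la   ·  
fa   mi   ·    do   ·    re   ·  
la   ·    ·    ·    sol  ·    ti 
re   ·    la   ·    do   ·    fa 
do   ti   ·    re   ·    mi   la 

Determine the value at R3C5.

Row 2, column 1: row 2 has {re, sol} and column 1 has {do, re, fa, sol, la, ti}, leaving only mi.
Row 2, column 7: row 2 has {re, mi, sol} and column 7 has {fa, la, ti}, leaving only do.
Row 4, column 5: row 4 has {do, re, mi, fa} and column 5 has {do, re, sol, ti}, leaving only la.
Row 4, column 7: row 4 has {do, re, mi, fa, la} and column 7 has {do, fa, la, ti}, leaving only sol.
Row 4, column 3: row 4 has {do, re, mi, fa, sol, la} and column 3 has {do, la}, leaving only ti.
Row 2, column 3: row 2 has {do, re, mi, sol} and column 3 has {do, la, ti}, leaving only fa.
Row 2, column 2: row 2 has {do, re, mi, fa, sol} and column 2 has {do, mi, ti}, leaving only la.
Row 2, column 4: row 2 has {do, re, mi, fa, sol, la} and column 4 has {do, re, sol, la}, leaving only ti.
Row 5, column 6: row 5 has {sol, la, ti} and column 6 has {re, mi, fa, sol, la}, leaving only do.
Row 6, column 2: row 6 has {do, re, fa, la} and column 2 has {do, mi, la, ti}, leaving only sol.
Row 6, column 4: row 6 has {do, re, fa, sol, la} and column 4 has {do, re, sol, la, ti}, leaving only mi.
Row 5, column 4: row 5 has {do, sol, la, ti} and column 4 has {do, re, mi, sol, la, ti}, leaving only fa.
Row 5, column 2: row 5 has {do, fa, sol, la, ti} and column 2 has {do, mi, sol, la, ti}, leaving only re.
Row 3, column 2: row 3 has {do, sol, la, ti} and column 2 has {do, re, mi, sol, la, ti}, leaving only fa.
Row 3 already has {do, fa, sol, la, ti} and column 5 already has {do, re, sol, la, ti}, so row 3, column 5 must be mi.

mi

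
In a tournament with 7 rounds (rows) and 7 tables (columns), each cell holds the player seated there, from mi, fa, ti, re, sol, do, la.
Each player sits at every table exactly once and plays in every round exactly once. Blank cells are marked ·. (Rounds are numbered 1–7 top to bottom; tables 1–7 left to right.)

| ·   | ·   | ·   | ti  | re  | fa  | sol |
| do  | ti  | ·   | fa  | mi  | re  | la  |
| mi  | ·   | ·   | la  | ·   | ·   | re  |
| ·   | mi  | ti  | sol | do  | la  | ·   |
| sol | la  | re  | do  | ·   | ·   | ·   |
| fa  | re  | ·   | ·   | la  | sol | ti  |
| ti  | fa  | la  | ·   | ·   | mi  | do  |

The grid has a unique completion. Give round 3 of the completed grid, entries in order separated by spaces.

Round 1, table 1: round 1 has {fa, ti, re, sol} and table 1 has {mi, fa, ti, sol, do}, leaving only la.
Round 1, table 2: round 1 has {fa, ti, re, sol, la} and table 2 has {mi, fa, ti, re, la}, leaving only do.
Round 3, table 2: round 3 has {mi, re, la} and table 2 has {mi, fa, ti, re, do, la}, leaving only sol.
Round 1, table 3: round 1 has {fa, ti, re, sol, do, la} and table 3 has {ti, re, la}, leaving only mi.
Round 2, table 3: round 2 has {mi, fa, ti, re, do, la} and table 3 has {mi, ti, re, la}, leaving only sol.
Round 4, table 1: round 4 has {mi, ti, sol, do, la} and table 1 has {mi, fa, ti, sol, do, la}, leaving only re.
Round 4, table 7: round 4 has {mi, ti, re, sol, do, la} and table 7 has {ti, re, sol, do, la}, leaving only fa.
Round 5, table 6: round 5 has {re, sol, do, la} and table 6 has {mi, fa, re, sol, la}, leaving only ti.
Round 3, table 6: round 3 has {mi, re, sol, la} and table 6 has {mi, fa, ti, re, sol, la}, leaving only do.
Round 3, table 3: round 3 has {mi, re, sol, do, la} and table 3 has {mi, ti, re, sol, la}, leaving only fa.
Round 3, table 5: round 3 has {mi, fa, re, sol, do, la} and table 5 has {mi, re, do, la}, leaving only ti.
So round 3 reads: mi sol fa la ti do re.

mi sol fa la ti do re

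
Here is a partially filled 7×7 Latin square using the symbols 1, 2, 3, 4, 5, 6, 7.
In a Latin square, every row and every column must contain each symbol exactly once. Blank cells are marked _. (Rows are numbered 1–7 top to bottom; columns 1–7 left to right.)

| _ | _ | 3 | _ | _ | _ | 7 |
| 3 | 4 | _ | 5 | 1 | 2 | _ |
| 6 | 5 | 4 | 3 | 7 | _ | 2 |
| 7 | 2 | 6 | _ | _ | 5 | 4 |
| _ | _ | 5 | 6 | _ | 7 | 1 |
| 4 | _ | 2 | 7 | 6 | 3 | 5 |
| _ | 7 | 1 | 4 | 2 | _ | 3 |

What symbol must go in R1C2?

6

Row 2, column 3: row 2 has {1, 2, 3, 4, 5} and column 3 has {1, 2, 3, 4, 5, 6}, leaving only 7.
Row 2, column 7: row 2 has {1, 2, 3, 4, 5, 7} and column 7 has {1, 2, 3, 4, 5, 7}, leaving only 6.
Row 3, column 6: row 3 has {2, 3, 4, 5, 6, 7} and column 6 has {2, 3, 5, 7}, leaving only 1.
Row 4, column 4: row 4 has {2, 4, 5, 6, 7} and column 4 has {3, 4, 5, 6, 7}, leaving only 1.
Row 1, column 4: row 1 has {3, 7} and column 4 has {1, 3, 4, 5, 6, 7}, leaving only 2.
Row 4, column 5: row 4 has {1, 2, 4, 5, 6, 7} and column 5 has {1, 2, 6, 7}, leaving only 3.
Row 5, column 1: row 5 has {1, 5, 6, 7} and column 1 has {3, 4, 6, 7}, leaving only 2.
Row 5, column 2: row 5 has {1, 2, 5, 6, 7} and column 2 has {2, 4, 5, 7}, leaving only 3.
Row 5, column 5: row 5 has {1, 2, 3, 5, 6, 7} and column 5 has {1, 2, 3, 6, 7}, leaving only 4.
Row 1, column 5: row 1 has {2, 3, 7} and column 5 has {1, 2, 3, 4, 6, 7}, leaving only 5.
Row 1, column 1: row 1 has {2, 3, 5, 7} and column 1 has {2, 3, 4, 6, 7}, leaving only 1.
Row 1 already has {1, 2, 3, 5, 7} and column 2 already has {2, 3, 4, 5, 7}, so row 1, column 2 must be 6.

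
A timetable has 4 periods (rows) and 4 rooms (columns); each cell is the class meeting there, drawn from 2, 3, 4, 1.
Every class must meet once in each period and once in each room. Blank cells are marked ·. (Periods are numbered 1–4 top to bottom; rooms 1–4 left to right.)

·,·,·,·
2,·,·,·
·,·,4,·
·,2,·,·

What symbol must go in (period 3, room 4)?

2

Period 3, room 4 is narrowed to {2, 3, 1}.
If it were 3, then period 3, room 2 would be left with no valid symbol.
If it were 1, then period 3, room 2 would be left with no valid symbol.
So period 3, room 4 must be 2.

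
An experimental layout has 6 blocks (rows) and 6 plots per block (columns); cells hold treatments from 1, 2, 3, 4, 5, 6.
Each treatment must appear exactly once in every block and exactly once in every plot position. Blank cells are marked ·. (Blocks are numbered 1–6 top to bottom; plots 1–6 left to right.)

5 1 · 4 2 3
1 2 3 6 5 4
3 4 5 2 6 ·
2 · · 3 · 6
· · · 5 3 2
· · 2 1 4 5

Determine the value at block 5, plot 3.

1

Block 1, plot 3: block 1 has {1, 2, 3, 4, 5} and plot 3 has {2, 3, 5}, leaving only 6.
Block 3, plot 6: block 3 has {2, 3, 4, 5, 6} and plot 6 has {2, 3, 4, 5, 6}, leaving only 1.
Block 4, plot 2: block 4 has {2, 3, 6} and plot 2 has {1, 2, 4}, leaving only 5.
Block 4, plot 5: block 4 has {2, 3, 5, 6} and plot 5 has {2, 3, 4, 5, 6}, leaving only 1.
Block 4, plot 3: block 4 has {1, 2, 3, 5, 6} and plot 3 has {2, 3, 5, 6}, leaving only 4.
Block 5 already has {2, 3, 5} and plot 3 already has {2, 3, 4, 5, 6}, so block 5, plot 3 must be 1.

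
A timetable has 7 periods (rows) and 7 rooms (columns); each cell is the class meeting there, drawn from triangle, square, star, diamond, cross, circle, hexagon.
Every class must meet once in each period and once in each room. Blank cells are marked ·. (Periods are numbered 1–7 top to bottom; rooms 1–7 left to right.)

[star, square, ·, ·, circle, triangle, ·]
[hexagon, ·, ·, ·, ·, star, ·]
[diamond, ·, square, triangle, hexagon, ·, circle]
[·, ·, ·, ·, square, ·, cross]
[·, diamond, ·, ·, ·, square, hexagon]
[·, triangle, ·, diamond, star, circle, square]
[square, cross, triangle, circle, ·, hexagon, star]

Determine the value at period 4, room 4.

Period 1, room 7: period 1 has {triangle, square, star, circle} and room 7 has {square, star, cross, circle, hexagon}, leaving only diamond.
Period 2, room 2: period 2 has {star, hexagon} and room 2 has {triangle, square, diamond, cross}, leaving only circle.
Period 2, room 7: period 2 has {star, circle, hexagon} and room 7 has {square, star, diamond, cross, circle, hexagon}, leaving only triangle.
Period 3, room 2: period 3 has {triangle, square, diamond, circle, hexagon} and room 2 has {triangle, square, diamond, cross, circle}, leaving only star.
Period 3, room 6: period 3 has {triangle, square, star, diamond, circle, hexagon} and room 6 has {triangle, square, star, circle, hexagon}, leaving only cross.
Period 4, room 2: period 4 has {square, cross} and room 2 has {triangle, square, star, diamond, cross, circle}, leaving only hexagon.
Period 4 already has {square, cross, hexagon} and room 4 already has {triangle, diamond, circle}, so period 4, room 4 must be star.

star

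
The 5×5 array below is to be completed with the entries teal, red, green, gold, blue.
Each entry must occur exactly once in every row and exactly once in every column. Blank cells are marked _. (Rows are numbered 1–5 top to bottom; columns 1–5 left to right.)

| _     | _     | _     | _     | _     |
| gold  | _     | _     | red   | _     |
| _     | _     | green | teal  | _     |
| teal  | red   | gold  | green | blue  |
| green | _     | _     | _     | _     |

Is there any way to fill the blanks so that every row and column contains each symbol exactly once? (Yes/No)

No row or column among the givens repeats a symbol, and propagating forced cells runs into no contradiction.
One valid completion exists (for instance, red green blue gold teal / gold blue teal red green / blue gold green teal red / teal red gold green blue / green teal red blue gold).

Yes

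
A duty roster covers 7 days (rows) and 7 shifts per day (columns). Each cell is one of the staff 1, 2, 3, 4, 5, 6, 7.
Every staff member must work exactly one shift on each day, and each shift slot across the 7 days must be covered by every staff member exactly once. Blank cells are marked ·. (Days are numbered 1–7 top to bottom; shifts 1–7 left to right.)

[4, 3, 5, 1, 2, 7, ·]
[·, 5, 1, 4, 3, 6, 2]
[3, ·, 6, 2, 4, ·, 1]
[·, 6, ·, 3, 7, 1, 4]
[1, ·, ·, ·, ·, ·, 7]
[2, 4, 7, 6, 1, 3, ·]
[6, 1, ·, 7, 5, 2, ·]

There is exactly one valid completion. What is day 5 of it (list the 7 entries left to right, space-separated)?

1 2 3 5 6 4 7

Day 5, shift 2: day 5 has {1, 7} and shift 2 has {1, 3, 4, 5, 6}, leaving only 2.
Day 5, shift 4: day 5 has {1, 2, 7} and shift 4 has {1, 2, 3, 4, 6, 7}, leaving only 5.
Day 5, shift 5: day 5 has {1, 2, 5, 7} and shift 5 has {1, 2, 3, 4, 5, 7}, leaving only 6.
Day 5, shift 6: day 5 has {1, 2, 5, 6, 7} and shift 6 has {1, 2, 3, 6, 7}, leaving only 4.
Day 5, shift 3: day 5 has {1, 2, 4, 5, 6, 7} and shift 3 has {1, 5, 6, 7}, leaving only 3.
So day 5 reads: 1 2 3 5 6 4 7.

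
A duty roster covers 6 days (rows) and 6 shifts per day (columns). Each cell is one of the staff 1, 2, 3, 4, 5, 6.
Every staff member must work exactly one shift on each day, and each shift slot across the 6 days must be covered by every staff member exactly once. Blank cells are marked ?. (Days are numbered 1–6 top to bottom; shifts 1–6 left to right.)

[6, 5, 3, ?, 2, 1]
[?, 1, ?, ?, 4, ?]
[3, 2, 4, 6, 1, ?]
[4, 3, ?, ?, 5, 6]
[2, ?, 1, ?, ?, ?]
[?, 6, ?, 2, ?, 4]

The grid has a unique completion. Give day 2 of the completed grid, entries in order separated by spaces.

5 1 6 3 4 2

Day 2, shift 1: day 2 has {1, 4} and shift 1 has {2, 3, 4, 6}, leaving only 5.
Day 2, shift 4: day 2 has {1, 4, 5} and shift 4 has {2, 6}, leaving only 3.
Day 2, shift 6: day 2 has {1, 3, 4, 5} and shift 6 has {1, 4, 6}, leaving only 2.
Day 2, shift 3: day 2 has {1, 2, 3, 4, 5} and shift 3 has {1, 3, 4}, leaving only 6.
So day 2 reads: 5 1 6 3 4 2.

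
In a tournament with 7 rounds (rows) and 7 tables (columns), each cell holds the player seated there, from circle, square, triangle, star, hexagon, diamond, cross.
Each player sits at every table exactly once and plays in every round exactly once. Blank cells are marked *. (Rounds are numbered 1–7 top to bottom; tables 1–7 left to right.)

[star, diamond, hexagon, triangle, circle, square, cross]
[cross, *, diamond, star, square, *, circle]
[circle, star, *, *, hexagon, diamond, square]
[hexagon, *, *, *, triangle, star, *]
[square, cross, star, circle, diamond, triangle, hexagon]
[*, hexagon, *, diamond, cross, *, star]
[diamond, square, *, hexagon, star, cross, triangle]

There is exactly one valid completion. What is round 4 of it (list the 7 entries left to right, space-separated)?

hexagon circle cross square triangle star diamond

Round 4, table 2: round 4 has {triangle, star, hexagon} and table 2 has {square, star, hexagon, diamond, cross}, leaving only circle.
Round 4, table 7: round 4 has {circle, triangle, star, hexagon} and table 7 has {circle, square, triangle, star, hexagon, cross}, leaving only diamond.
Round 2, table 2: round 2 has {circle, square, star, diamond, cross} and table 2 has {circle, square, star, hexagon, diamond, cross}, leaving only triangle.
Round 2, table 6: round 2 has {circle, square, triangle, star, diamond, cross} and table 6 has {square, triangle, star, diamond, cross}, leaving only hexagon.
Round 3, table 4: round 3 has {circle, square, star, hexagon, diamond} and table 4 has {circle, triangle, star, hexagon, diamond}, leaving only cross.
Round 4, table 4: round 4 has {circle, triangle, star, hexagon, diamond} and table 4 has {circle, triangle, star, hexagon, diamond, cross}, leaving only square.
Round 4, table 3: round 4 has {circle, square, triangle, star, hexagon, diamond} and table 3 has {star, hexagon, diamond}, leaving only cross.
So round 4 reads: hexagon circle cross square triangle star diamond.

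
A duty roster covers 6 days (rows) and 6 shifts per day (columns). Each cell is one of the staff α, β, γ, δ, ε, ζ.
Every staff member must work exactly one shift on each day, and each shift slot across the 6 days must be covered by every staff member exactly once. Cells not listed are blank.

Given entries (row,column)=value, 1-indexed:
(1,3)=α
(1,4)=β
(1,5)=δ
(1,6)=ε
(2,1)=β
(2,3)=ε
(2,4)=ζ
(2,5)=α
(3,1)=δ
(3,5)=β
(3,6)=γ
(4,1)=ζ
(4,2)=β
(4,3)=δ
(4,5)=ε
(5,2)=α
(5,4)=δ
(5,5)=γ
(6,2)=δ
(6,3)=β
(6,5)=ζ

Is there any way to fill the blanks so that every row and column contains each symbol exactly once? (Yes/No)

Day 1, shift 1: day 1 has {α, β, δ, ε} and shift 1 has {β, δ, ζ}, so it must be γ.
Day 1, shift 2: day 1 has {α, β, γ, δ, ε} and shift 2 has {α, β, δ}, so it must be ζ.
Day 2, shift 2: day 2 has {α, β, ε, ζ} and shift 2 has {α, β, δ, ζ}, so it must be γ.
Day 2, shift 6: day 2 has {α, β, γ, ε, ζ} and shift 6 has {γ, ε}, so it must be δ.
Day 3, shift 2: day 3 has {β, γ, δ} and shift 2 has {α, β, γ, δ, ζ}, so it must be ε.
Day 3, shift 3: day 3 has {β, γ, δ, ε} and shift 3 has {α, β, δ, ε}, so it must be ζ.
Now day 5, shift 3: day 5 together with shift 3 already contain {α, β, γ, δ, ε, ζ} — every symbol — so nothing can go there. The grid has no valid completion.

No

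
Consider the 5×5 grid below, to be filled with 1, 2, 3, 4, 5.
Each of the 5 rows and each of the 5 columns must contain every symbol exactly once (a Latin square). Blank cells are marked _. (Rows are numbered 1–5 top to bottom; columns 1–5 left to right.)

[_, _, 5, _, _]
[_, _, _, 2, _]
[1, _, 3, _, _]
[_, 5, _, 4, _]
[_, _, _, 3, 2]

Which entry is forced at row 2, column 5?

Row 1, column 4: row 1 has {5} and column 4 has {2, 3, 4}, leaving only 1.
Row 3, column 4: row 3 has {1, 3} and column 4 has {1, 2, 3, 4}, leaving only 5.
Row 3, column 5: row 3 has {1, 3, 5} and column 5 has {2}, leaving only 4.
Row 1, column 5: row 1 has {1, 5} and column 5 has {2, 4}, leaving only 3.
Row 3, column 2: row 3 has {1, 3, 4, 5} and column 2 has {5}, leaving only 2.
Row 1, column 2: row 1 has {1, 3, 5} and column 2 has {2, 5}, leaving only 4.
Row 1, column 1: row 1 has {1, 3, 4, 5} and column 1 has {1}, leaving only 2.
Row 4, column 1: row 4 has {4, 5} and column 1 has {1, 2}, leaving only 3.
Row 4, column 5: row 4 has {3, 4, 5} and column 5 has {2, 3, 4}, leaving only 1.
Row 2 already has {2} and column 5 already has {1, 2, 3, 4}, so row 2, column 5 must be 5.

5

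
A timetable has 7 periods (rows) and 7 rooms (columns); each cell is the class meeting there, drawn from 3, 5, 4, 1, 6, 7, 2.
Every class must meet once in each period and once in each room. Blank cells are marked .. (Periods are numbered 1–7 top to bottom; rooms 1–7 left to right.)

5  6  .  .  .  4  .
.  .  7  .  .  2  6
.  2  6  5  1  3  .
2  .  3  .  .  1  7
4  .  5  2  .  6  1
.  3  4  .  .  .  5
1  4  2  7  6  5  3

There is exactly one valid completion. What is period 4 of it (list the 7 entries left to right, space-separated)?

2 5 3 6 4 1 7

Period 4, room 2: period 4 has {3, 1, 7, 2} and room 2 has {3, 4, 6, 2}, leaving only 5.
Period 4, room 5: period 4 has {3, 5, 1, 7, 2} and room 5 has {1, 6}, leaving only 4.
Period 4, room 4: period 4 has {3, 5, 4, 1, 7, 2} and room 4 has {5, 7, 2}, leaving only 6.
So period 4 reads: 2 5 3 6 4 1 7.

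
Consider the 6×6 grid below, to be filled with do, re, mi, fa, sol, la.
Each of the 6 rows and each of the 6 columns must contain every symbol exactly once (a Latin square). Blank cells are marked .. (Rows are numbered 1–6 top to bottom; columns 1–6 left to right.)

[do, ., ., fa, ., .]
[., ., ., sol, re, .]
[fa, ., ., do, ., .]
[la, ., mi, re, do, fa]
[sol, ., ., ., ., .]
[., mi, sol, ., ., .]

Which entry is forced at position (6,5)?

fa

Row 2, column 1: row 2 has {re, sol} and column 1 has {do, fa, sol, la}, leaving only mi.
Row 4, column 2: row 4 has {do, re, mi, fa, la} and column 2 has {mi}, leaving only sol.
Row 6, column 1: row 6 has {mi, sol} and column 1 has {do, mi, fa, sol, la}, leaving only re.
Row 6, column 4: row 6 has {re, mi, sol} and column 4 has {do, re, fa, sol}, leaving only la.
Row 6 already has {re, mi, sol, la} and column 5 already has {do, re}, so row 6, column 5 must be fa.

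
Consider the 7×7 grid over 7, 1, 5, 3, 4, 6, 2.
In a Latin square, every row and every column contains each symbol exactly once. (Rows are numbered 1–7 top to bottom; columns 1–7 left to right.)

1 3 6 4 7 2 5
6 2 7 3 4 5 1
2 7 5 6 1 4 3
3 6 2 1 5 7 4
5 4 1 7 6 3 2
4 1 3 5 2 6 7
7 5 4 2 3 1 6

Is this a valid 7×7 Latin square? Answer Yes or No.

Each row is a permutation of the 7 symbols, and so is each column.

Yes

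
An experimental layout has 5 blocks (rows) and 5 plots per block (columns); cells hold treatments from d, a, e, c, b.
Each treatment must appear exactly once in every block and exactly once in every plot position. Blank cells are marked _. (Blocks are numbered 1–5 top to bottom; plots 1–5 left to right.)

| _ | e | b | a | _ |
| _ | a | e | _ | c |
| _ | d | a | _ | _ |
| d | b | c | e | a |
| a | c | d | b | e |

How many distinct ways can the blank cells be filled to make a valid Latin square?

Block 1, plot 1: eliminating its block and plot leaves {c}.
Block 1, plot 5: eliminating its block and plot leaves {d}.
Block 2, plot 1: eliminating its block and plot leaves {b}.
Block 2, plot 4: eliminating its block and plot leaves {d}.
Block 3, plot 1: eliminating its block and plot leaves {e, c, b}.
Block 3, plot 4: eliminating its block and plot leaves {c}.
Block 3, plot 5: eliminating its block and plot leaves {b}.
Only one assignment across all blanks avoids any block or plot repeat, giving 1 completion.

1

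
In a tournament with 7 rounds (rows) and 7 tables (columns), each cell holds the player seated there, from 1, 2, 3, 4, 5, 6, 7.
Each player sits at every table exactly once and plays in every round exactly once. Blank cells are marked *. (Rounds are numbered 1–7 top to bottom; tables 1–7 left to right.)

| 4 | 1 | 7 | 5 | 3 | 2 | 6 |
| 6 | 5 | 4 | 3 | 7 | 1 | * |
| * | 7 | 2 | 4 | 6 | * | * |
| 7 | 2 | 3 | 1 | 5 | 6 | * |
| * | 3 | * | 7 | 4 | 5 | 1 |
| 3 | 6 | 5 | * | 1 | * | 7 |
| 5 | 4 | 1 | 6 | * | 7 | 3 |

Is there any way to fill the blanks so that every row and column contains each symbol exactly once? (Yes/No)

No round or table among the givens repeats a symbol, and propagating forced cells runs into no contradiction.
One valid completion exists (for instance, 4 1 7 5 3 2 6 / 6 5 4 3 7 1 2 / 1 7 2 4 6 3 5 / 7 2 3 1 5 6 4 / 2 3 6 7 4 5 1 / 3 6 5 2 1 4 7 / 5 4 1 6 2 7 3).

Yes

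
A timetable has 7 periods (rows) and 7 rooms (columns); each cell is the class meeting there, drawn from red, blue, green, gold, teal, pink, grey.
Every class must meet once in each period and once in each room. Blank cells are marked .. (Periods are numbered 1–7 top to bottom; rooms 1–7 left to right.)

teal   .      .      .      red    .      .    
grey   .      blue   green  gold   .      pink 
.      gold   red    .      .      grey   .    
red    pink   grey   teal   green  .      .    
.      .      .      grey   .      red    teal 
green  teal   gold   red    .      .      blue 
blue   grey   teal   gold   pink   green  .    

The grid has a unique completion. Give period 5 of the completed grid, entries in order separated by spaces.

Period 5, room 5: period 5 has {red, teal, grey} and room 5 has {red, green, gold, pink}, leaving only blue.
Period 5, room 2: period 5 has {red, blue, teal, grey} and room 2 has {gold, teal, pink, grey}, leaving only green.
Period 5, room 3: period 5 has {red, blue, green, teal, grey} and room 3 has {red, blue, gold, teal, grey}, leaving only pink.
Period 5, room 1: period 5 has {red, blue, green, teal, pink, grey} and room 1 has {red, blue, green, teal, grey}, leaving only gold.
So period 5 reads: gold green pink grey blue red teal.

gold green pink grey blue red teal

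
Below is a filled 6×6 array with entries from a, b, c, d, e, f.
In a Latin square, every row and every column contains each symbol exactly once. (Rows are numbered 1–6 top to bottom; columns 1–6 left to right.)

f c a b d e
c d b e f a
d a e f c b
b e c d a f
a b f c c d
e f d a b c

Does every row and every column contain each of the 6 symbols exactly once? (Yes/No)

Column 5 contains c twice (at rows 3 and 5), so it is not a permutation.

No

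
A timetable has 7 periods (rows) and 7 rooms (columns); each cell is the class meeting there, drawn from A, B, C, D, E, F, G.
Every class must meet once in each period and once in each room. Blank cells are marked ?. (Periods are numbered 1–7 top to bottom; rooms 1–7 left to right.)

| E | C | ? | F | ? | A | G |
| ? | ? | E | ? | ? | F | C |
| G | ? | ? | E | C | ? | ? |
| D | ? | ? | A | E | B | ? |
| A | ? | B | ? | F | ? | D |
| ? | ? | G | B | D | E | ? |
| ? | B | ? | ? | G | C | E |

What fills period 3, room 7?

Period 1, room 3: period 1 has {A, C, E, F, G} and room 3 has {B, E, G}, leaving only D.
Period 1, room 5: period 1 has {A, C, D, E, F, G} and room 5 has {C, D, E, F, G}, leaving only B.
Period 2, room 1: period 2 has {C, E, F} and room 1 has {A, D, E, G}, leaving only B.
Period 2, room 5: period 2 has {B, C, E, F} and room 5 has {B, C, D, E, F, G}, leaving only A.
Period 3, room 6: period 3 has {C, E, G} and room 6 has {A, B, C, E, F}, leaving only D.
Period 4, room 7: period 4 has {A, B, D, E} and room 7 has {C, D, E, G}, leaving only F.
Period 4, room 2: period 4 has {A, B, D, E, F} and room 2 has {B, C}, leaving only G.
Period 2, room 2: period 2 has {A, B, C, E, F} and room 2 has {B, C, G}, leaving only D.
Period 2, room 4: period 2 has {A, B, C, D, E, F} and room 4 has {A, B, E, F}, leaving only G.
Period 4, room 3: period 4 has {A, B, D, E, F, G} and room 3 has {B, D, E, G}, leaving only C.
Period 5, room 2: period 5 has {A, B, D, F} and room 2 has {B, C, D, G}, leaving only E.
Period 5, room 4: period 5 has {A, B, D, E, F} and room 4 has {A, B, E, F, G}, leaving only C.
Period 5, room 6: period 5 has {A, B, C, D, E, F} and room 6 has {A, B, C, D, E, F}, leaving only G.
Period 6, room 7: period 6 has {B, D, E, G} and room 7 has {C, D, E, F, G}, leaving only A.
Period 3 already has {C, D, E, G} and room 7 already has {A, C, D, E, F, G}, so period 3, room 7 must be B.

B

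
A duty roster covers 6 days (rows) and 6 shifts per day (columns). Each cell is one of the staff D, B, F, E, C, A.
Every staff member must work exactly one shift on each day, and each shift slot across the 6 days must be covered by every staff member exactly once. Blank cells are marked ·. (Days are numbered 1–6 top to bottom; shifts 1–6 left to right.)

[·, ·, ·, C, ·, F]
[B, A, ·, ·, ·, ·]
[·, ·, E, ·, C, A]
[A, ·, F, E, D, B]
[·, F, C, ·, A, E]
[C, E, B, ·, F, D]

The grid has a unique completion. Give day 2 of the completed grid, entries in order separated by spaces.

B A D F E C

Day 2, shift 3: day 2 has {B, A} and shift 3 has {B, F, E, C}, leaving only D.
Day 2, shift 4: day 2 has {D, B, A} and shift 4 has {E, C}, leaving only F.
Day 2, shift 5: day 2 has {D, B, F, A} and shift 5 has {D, F, C, A}, leaving only E.
Day 2, shift 6: day 2 has {D, B, F, E, A} and shift 6 has {D, B, F, E, A}, leaving only C.
So day 2 reads: B A D F E C.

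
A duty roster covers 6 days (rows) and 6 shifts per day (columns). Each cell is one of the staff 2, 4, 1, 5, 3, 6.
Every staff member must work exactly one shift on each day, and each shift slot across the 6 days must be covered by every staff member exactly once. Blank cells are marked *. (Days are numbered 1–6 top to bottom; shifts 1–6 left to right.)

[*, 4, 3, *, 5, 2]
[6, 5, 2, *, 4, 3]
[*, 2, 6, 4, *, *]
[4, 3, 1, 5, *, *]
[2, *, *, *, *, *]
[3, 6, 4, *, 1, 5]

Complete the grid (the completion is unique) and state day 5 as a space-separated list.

Day 5, shift 2: day 5 has {2} and shift 2 has {2, 4, 5, 3, 6}, leaving only 1.
Day 5, shift 3: day 5 has {2, 1} and shift 3 has {2, 4, 1, 3, 6}, leaving only 5.
Day 1, shift 1: day 1 has {2, 4, 5, 3} and shift 1 has {2, 4, 3, 6}, leaving only 1.
Day 1, shift 4: day 1 has {2, 4, 1, 5, 3} and shift 4 has {4, 5}, leaving only 6.
Day 5, shift 4: day 5 has {2, 1, 5} and shift 4 has {4, 5, 6}, leaving only 3.
Day 5, shift 5: day 5 has {2, 1, 5, 3} and shift 5 has {4, 1, 5}, leaving only 6.
Day 5, shift 6: day 5 has {2, 1, 5, 3, 6} and shift 6 has {2, 5, 3}, leaving only 4.
So day 5 reads: 2 1 5 3 6 4.

2 1 5 3 6 4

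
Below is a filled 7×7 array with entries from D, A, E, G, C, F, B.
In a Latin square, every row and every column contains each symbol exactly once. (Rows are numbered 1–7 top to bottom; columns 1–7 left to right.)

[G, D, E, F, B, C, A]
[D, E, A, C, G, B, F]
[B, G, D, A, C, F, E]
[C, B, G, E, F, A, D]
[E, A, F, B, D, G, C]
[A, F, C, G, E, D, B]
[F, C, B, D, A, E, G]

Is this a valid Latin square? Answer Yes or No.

Each row is a permutation of the 7 symbols, and so is each column.

Yes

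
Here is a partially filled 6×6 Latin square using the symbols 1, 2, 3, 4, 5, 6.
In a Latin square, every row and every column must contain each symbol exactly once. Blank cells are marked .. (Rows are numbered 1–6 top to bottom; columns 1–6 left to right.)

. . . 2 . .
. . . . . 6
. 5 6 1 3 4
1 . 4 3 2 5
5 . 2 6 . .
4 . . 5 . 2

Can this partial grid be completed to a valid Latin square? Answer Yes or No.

No row or column among the givens repeats a symbol, and propagating forced cells runs into no contradiction.
One valid completion exists (for instance, 6 4 5 2 1 3 / 3 2 1 4 5 6 / 2 5 6 1 3 4 / 1 6 4 3 2 5 / 5 3 2 6 4 1 / 4 1 3 5 6 2).

Yes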